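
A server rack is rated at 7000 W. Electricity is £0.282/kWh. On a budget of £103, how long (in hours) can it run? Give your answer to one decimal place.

52.2 h

Energy budget = £103 / £0.282 per kWh = 365.2 kWh = 365,248 Wh
Runtime = 365,248 Wh / 7000 W = 52.18 h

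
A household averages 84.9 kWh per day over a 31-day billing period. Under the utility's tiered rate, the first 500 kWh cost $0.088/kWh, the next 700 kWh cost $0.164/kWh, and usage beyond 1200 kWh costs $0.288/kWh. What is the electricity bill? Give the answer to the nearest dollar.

$571

Usage = 84.9 kWh/day × 31 days = 2631.9 kWh
First 500 kWh × $0.088 = $44.00
Next 700 kWh × $0.164 = $114.80
Remaining 1431.9 kWh × $0.288 = $412.39
Total = $571.19 ≈ $571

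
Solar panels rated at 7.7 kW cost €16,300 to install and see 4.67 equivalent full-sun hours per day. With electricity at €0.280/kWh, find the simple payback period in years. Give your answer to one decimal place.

4.4 years

Daily generation = 7.7 kW × 4.67 h = 35.96 kWh
Annual generation = 35.96 × 365 = 13125 kWh
Annual savings = 13125 × €0.280 = €3,675.01
Payback = €16,300 / €3,675.01 = 4.44 years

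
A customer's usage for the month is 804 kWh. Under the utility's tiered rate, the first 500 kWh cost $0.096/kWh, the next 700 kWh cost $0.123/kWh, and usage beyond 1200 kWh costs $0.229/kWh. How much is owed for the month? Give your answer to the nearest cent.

First 500 kWh × $0.096 = $48.00
Next 304 kWh × $0.123 = $37.39
Remaining tier: 0 kWh (not reached)
Total = $85.39

$85.39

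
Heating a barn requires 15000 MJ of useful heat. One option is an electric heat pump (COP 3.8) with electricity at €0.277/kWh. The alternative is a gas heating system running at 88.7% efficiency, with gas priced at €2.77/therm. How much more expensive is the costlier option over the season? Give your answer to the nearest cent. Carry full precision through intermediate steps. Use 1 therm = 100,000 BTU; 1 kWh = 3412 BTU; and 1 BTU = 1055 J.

€140.26

Heat load = 15000 MJ = 15,000,000,000 J / 1055 = 14,218,009 BTU
Gas: input = 14,218,009 / 0.887 = 16,029,323 BTU = 160.3 therm → 160.3 × €2.77 = €444.01
Heat pump: 14,218,009 BTU / 3412 = 4,167 kWh heat; / 3.8 = 1,097 kWh in → × €0.277 = €303.76
Difference = |€444.01 − €303.76| = €140.26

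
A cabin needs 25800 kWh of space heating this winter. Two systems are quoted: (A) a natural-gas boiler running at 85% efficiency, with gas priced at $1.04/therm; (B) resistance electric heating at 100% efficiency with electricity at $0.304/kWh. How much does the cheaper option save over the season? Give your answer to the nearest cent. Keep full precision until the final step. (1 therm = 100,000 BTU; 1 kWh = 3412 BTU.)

Heat load = 25800 kWh × 3412 = 88,029,600 BTU
Gas: input = 88,029,600 / 0.850 = 103,564,235 BTU = 1,036 therm → 1,036 × $1.04 = $1,077.07
Electric: 88,029,600 BTU / 3412 = 25,800 kWh → × $0.304 = $7,843.20
Difference = |$1,077.07 − $7,843.20| = $6,766.13

$6766.13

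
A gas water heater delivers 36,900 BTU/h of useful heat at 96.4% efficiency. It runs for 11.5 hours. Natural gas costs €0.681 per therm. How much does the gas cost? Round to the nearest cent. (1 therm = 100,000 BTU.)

€3.00

Heat delivered = 36,900 BTU/h × 11.5 h = 424,350 BTU
Gas input = 424,350 / 0.964 = 440,197 BTU
= 440,197 / 100,000 = 4.402 therm
Cost = 4.402 × €0.681/therm = €3.00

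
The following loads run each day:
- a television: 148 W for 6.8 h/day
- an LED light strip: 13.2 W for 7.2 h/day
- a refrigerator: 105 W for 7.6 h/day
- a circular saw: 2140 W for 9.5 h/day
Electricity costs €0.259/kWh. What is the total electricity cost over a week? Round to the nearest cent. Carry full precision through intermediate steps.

television: 148 W × 6.8 h × 7 d = 7,045 Wh = 7.045 kWh
LED light strip: 13.2 W × 7.2 h × 7 d = 665 Wh = 0.6653 kWh
refrigerator: 105 W × 7.6 h × 7 d = 5,586 Wh = 5.586 kWh
circular saw: 2140 W × 9.5 h × 7 d = 142,310 Wh = 142.3 kWh
Total energy = 7.045 + 0.6653 + 5.586 + 142.3 = 155.6 kWh
Cost = 155.6 kWh × €0.259 = €40.30

€40.30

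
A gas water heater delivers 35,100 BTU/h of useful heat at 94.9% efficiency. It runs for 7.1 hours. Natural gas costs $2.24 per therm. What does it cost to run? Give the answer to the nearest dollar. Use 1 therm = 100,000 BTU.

$6

Heat delivered = 35,100 BTU/h × 7.1 h = 249,210 BTU
Gas input = 249,210 / 0.949 = 262,603 BTU
= 262,603 / 100,000 = 2.626 therm
Cost = 2.626 × $2.24/therm = $5.88 ≈ $6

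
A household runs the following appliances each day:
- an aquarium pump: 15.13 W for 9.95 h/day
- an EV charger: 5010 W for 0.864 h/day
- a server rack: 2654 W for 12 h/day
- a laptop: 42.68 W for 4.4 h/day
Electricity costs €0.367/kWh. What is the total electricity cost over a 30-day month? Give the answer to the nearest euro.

aquarium pump: 15.13 W × 9.95 h × 30 d = 4,516 Wh = 4.516 kWh
EV charger: 5010 W × 0.864 h × 30 d = 129,859 Wh = 129.9 kWh
server rack: 2654 W × 12 h × 30 d = 955,440 Wh = 955.4 kWh
laptop: 42.68 W × 4.4 h × 30 d = 5,634 Wh = 5.634 kWh
Total energy = 4.516 + 129.9 + 955.4 + 5.634 = 1,095 kWh
Cost = 1,095 kWh × €0.367 = €402.03 ≈ €402

€402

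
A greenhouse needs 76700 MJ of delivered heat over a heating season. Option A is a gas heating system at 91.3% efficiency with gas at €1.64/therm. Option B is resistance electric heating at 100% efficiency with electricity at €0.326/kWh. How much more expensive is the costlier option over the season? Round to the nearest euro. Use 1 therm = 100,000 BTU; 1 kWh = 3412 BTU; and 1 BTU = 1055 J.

€5640

Heat load = 76700 MJ = 76,700,000,000 J / 1055 = 72,701,422 BTU
Gas: input = 72,701,422 / 0.913 = 79,629,159 BTU = 796.3 therm → 796.3 × €1.64 = €1,305.92
Electric: 72,701,422 BTU / 3412 = 21,310 kWh → × €0.326 = €6,946.27
Difference = |€1,305.92 − €6,946.27| = €5,640.35 ≈ €5640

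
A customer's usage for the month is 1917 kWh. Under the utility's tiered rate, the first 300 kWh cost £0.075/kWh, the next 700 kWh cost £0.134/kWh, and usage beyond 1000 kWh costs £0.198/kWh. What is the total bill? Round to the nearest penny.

£297.87

First 300 kWh × £0.075 = £22.50
Next 700 kWh × £0.134 = £93.80
Remaining 917 kWh × £0.198 = £181.57
Total = £297.87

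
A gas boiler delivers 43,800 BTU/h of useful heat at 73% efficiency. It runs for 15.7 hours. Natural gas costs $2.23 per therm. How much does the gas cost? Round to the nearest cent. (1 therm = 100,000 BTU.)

$21.01

Heat delivered = 43,800 BTU/h × 15.7 h = 687,660 BTU
Gas input = 687,660 / 0.73 = 942,000 BTU
= 942,000 / 100,000 = 9.42 therm
Cost = 9.42 × $2.23/therm = $21.01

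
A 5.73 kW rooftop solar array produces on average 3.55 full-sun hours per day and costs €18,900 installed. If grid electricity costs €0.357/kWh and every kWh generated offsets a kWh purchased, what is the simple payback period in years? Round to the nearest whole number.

7 years

Daily generation = 5.73 kW × 3.55 h = 20.34 kWh
Annual generation = 20.34 × 365 = 7424.6 kWh
Annual savings = 7424.6 × €0.357 = €2,650.60
Payback = €18,900 / €2,650.60 = 7.13 years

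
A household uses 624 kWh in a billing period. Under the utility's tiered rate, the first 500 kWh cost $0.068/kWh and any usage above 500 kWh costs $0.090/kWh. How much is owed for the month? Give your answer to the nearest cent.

$45.16

First 500 kWh × $0.068 = $34.00
Remaining 124 kWh × $0.090 = $11.16
Total = $45.16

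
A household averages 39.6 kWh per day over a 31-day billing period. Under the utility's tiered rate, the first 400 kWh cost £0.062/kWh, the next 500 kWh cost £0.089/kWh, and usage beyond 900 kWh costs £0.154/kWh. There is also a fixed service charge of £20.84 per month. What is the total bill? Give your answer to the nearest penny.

£140.59

Usage = 39.6 kWh/day × 31 days = 1227.6 kWh
First 400 kWh × £0.062 = £24.80
Next 500 kWh × £0.089 = £44.50
Remaining 327.6 kWh × £0.154 = £50.45
Energy charge = £119.75; + service £20.84 = £140.59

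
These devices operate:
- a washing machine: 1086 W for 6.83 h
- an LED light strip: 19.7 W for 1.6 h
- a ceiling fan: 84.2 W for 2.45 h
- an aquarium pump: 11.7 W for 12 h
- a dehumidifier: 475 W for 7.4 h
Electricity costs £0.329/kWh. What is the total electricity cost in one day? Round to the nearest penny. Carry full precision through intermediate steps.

£3.72

washing machine: 1086 W × 6.83 h = 7,417 Wh = 7.417 kWh
LED light strip: 19.7 W × 1.6 h = 32 Wh = 0.03152 kWh
ceiling fan: 84.2 W × 2.45 h = 206 Wh = 0.2063 kWh
aquarium pump: 11.7 W × 12 h = 140 Wh = 0.1404 kWh
dehumidifier: 475 W × 7.4 h = 3,515 Wh = 3.515 kWh
Total energy = 7.417 + 0.03152 + 0.2063 + 0.1404 + 3.515 = 11.31 kWh
Cost = 11.31 kWh × £0.329 = £3.72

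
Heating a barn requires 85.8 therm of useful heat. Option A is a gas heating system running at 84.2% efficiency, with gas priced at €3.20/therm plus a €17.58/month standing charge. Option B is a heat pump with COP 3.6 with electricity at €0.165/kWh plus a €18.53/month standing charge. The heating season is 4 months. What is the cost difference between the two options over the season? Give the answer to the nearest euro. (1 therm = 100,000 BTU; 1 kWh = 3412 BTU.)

Heat load = 85.8 therm × 100,000 = 8,580,000 BTU
Gas: input = 8,580,000 / 0.842 = 10,190,024 BTU = 101.9 therm → 101.9 × €3.20 = €326.08; + 4 × €17.58 standing = €396.40
Heat pump: 8,580,000 BTU / 3412 = 2,515 kWh heat; / 3.6 = 698.5 kWh in → × €0.165 = €115.25; + 4 × €18.53 standing = €189.37
Difference = |€396.40 − €189.37| = €207.03 ≈ €207

€207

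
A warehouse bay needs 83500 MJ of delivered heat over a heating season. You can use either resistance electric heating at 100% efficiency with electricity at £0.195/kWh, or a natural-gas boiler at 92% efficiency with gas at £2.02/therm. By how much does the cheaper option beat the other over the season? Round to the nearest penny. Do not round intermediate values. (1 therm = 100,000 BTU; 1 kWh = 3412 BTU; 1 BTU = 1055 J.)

Heat load = 83500 MJ = 83,500,000,000 J / 1055 = 79,146,919 BTU
Gas: input = 79,146,919 / 0.92 = 86,029,260 BTU = 860.3 therm → 860.3 × £2.02 = £1,737.79
Electric: 79,146,919 BTU / 3412 = 23,200 kWh → × £0.195 = £4,523.34
Difference = |£1,737.79 − £4,523.34| = £2,785.55

£2785.55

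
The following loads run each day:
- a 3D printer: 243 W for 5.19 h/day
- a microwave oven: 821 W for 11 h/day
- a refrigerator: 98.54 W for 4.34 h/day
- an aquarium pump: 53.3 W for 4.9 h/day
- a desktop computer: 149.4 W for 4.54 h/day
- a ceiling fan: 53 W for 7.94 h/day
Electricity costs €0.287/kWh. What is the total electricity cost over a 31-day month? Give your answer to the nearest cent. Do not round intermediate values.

3D printer: 243 W × 5.19 h × 31 d = 39,096 Wh = 39.1 kWh
microwave oven: 821 W × 11 h × 31 d = 279,961 Wh = 280 kWh
refrigerator: 98.54 W × 4.34 h × 31 d = 13,258 Wh = 13.26 kWh
aquarium pump: 53.3 W × 4.9 h × 31 d = 8,096 Wh = 8.096 kWh
desktop computer: 149.4 W × 4.54 h × 31 d = 21,027 Wh = 21.03 kWh
ceiling fan: 53 W × 7.94 h × 31 d = 13,045 Wh = 13.05 kWh
Total energy = 39.1 + 280 + 13.26 + 8.096 + 21.03 + 13.05 = 374.5 kWh
Cost = 374.5 kWh × €0.287 = €107.48

€107.48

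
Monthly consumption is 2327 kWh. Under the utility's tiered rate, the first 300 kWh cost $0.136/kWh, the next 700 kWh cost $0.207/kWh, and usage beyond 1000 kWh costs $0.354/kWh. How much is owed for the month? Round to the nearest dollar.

$655

First 300 kWh × $0.136 = $40.80
Next 700 kWh × $0.207 = $144.90
Remaining 1327 kWh × $0.354 = $469.76
Total = $655.46 ≈ $655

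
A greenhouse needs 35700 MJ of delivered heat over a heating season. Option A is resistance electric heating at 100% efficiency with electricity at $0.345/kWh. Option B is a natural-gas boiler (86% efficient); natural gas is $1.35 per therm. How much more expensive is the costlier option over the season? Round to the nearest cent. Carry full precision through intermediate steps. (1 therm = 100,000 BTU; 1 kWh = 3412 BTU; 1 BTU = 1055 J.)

Heat load = 35700 MJ = 35,700,000,000 J / 1055 = 33,838,863 BTU
Gas: input = 33,838,863 / 0.86 = 39,347,515 BTU = 393.5 therm → 393.5 × $1.35 = $531.19
Electric: 33,838,863 BTU / 3412 = 9,918 kWh → × $0.345 = $3,421.57
Difference = |$531.19 − $3,421.57| = $2,890.38

$2890.38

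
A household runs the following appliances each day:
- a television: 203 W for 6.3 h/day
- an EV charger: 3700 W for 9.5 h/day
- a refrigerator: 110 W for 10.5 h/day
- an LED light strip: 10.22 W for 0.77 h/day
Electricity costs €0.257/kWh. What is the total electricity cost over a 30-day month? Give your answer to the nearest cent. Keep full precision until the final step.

€289.83

television: 203 W × 6.3 h × 30 d = 38,367 Wh = 38.37 kWh
EV charger: 3700 W × 9.5 h × 30 d = 1,054,500 Wh = 1,054 kWh
refrigerator: 110 W × 10.5 h × 30 d = 34,650 Wh = 34.65 kWh
LED light strip: 10.22 W × 0.77 h × 30 d = 236 Wh = 0.2361 kWh
Total energy = 38.37 + 1,054 + 34.65 + 0.2361 = 1,128 kWh
Cost = 1,128 kWh × €0.257 = €289.83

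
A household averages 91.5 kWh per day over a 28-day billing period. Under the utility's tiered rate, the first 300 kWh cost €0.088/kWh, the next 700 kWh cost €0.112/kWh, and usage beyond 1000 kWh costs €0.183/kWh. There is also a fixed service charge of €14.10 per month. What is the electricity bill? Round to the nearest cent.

Usage = 91.5 kWh/day × 28 days = 2562 kWh
First 300 kWh × €0.088 = €26.40
Next 700 kWh × €0.112 = €78.40
Remaining 1562 kWh × €0.183 = €285.85
Energy charge = €390.65; + service €14.10 = €404.75

€404.75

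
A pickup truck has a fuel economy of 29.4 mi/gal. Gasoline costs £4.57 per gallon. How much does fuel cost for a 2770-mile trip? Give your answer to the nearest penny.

Fuel = 2770 mi / 29.4 mpg = 94.22 gal
Cost = 94.22 gal × £4.57/gal = £430.57

£430.57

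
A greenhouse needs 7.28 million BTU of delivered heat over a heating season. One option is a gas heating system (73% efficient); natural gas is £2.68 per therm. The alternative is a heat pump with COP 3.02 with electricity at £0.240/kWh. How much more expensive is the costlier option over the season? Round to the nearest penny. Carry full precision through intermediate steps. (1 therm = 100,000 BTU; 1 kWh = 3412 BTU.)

£97.70

Heat load = 7.28 × 10⁶ BTU = 7,280,000 BTU
Gas: input = 7,280,000 / 0.73 = 9,972,603 BTU = 99.73 therm → 99.73 × £2.68 = £267.27
Heat pump: 7,280,000 BTU / 3412 = 2,134 kWh heat; / 3.02 = 706.5 kWh in → × £0.240 = £169.56
Difference = |£267.27 − £169.56| = £97.70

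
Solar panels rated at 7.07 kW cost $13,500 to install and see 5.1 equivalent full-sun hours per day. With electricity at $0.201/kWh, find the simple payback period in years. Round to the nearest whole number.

5 years

Daily generation = 7.07 kW × 5.1 h = 36.06 kWh
Annual generation = 36.06 × 365 = 13161 kWh
Annual savings = 13161 × $0.201 = $2,645.32
Payback = $13,500 / $2,645.32 = 5.1 years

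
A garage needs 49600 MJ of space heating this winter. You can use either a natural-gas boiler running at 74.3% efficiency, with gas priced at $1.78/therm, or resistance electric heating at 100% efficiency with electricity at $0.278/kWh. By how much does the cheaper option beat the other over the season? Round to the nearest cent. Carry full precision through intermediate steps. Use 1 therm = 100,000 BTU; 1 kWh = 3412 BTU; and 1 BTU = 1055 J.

Heat load = 49600 MJ = 49,600,000,000 J / 1055 = 47,014,218 BTU
Gas: input = 47,014,218 / 0.743 = 63,276,202 BTU = 632.8 therm → 632.8 × $1.78 = $1,126.32
Electric: 47,014,218 BTU / 3412 = 13,780 kWh → × $0.278 = $3,830.58
Difference = |$1,126.32 − $3,830.58| = $2,704.27

$2704.27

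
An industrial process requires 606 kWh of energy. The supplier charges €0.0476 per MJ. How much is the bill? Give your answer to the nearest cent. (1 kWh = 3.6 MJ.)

€103.84

606 kWh × (3.6 MJ/kWh) = 2,182 MJ
Cost = 2,182 MJ × €0.0476/MJ = €103.84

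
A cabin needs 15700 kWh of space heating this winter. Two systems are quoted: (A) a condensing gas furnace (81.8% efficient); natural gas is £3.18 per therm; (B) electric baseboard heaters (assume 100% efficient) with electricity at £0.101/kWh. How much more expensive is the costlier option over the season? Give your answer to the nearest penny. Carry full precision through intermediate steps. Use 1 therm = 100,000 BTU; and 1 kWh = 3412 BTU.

£496.79

Heat load = 15700 kWh × 3412 = 53,568,400 BTU
Gas: input = 53,568,400 / 0.818 = 65,487,042 BTU = 654.9 therm → 654.9 × £3.18 = £2,082.49
Electric: 53,568,400 BTU / 3412 = 15,700 kWh → × £0.101 = £1,585.70
Difference = |£2,082.49 − £1,585.70| = £496.79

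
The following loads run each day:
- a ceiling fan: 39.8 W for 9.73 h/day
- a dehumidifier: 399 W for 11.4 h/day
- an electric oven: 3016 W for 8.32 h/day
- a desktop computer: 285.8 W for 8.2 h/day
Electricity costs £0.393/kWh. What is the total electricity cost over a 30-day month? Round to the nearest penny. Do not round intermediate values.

ceiling fan: 39.8 W × 9.73 h × 30 d = 11,618 Wh = 11.62 kWh
dehumidifier: 399 W × 11.4 h × 30 d = 136,458 Wh = 136.5 kWh
electric oven: 3016 W × 8.32 h × 30 d = 752,794 Wh = 752.8 kWh
desktop computer: 285.8 W × 8.2 h × 30 d = 70,307 Wh = 70.31 kWh
Total energy = 11.62 + 136.5 + 752.8 + 70.31 = 971.2 kWh
Cost = 971.2 kWh × £0.393 = £381.67

£381.67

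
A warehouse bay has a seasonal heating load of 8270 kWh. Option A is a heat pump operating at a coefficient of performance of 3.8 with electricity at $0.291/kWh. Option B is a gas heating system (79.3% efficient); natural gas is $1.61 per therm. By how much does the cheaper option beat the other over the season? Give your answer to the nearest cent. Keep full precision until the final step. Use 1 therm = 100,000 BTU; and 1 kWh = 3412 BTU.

Heat load = 8270 kWh × 3412 = 28,217,240 BTU
Gas: input = 28,217,240 / 0.793 = 35,582,900 BTU = 355.8 therm → 355.8 × $1.61 = $572.88
Heat pump: 28,217,240 BTU / 3412 = 8,270 kWh heat; / 3.8 = 2,176 kWh in → × $0.291 = $633.31
Difference = |$572.88 − $633.31| = $60.42

$60.42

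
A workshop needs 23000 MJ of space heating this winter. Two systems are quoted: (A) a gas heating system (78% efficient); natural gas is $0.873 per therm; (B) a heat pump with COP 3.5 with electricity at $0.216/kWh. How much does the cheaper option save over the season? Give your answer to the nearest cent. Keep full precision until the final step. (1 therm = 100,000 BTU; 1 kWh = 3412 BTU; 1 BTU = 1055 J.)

$150.32

Heat load = 23000 MJ = 23,000,000,000 J / 1055 = 21,800,948 BTU
Gas: input = 21,800,948 / 0.78 = 27,949,933 BTU = 279.5 therm → 279.5 × $0.873 = $244.00
Heat pump: 21,800,948 BTU / 3412 = 6,389 kWh heat; / 3.5 = 1,826 kWh in → × $0.216 = $394.32
Difference = |$244.00 − $394.32| = $150.32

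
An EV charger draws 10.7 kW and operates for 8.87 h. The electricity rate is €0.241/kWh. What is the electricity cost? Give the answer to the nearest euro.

€23

Energy = 10700 W × 8.87 h = 94,909 Wh = 94.91 kWh
Cost = 94.91 kWh × €0.241/kWh = €22.87 ≈ €23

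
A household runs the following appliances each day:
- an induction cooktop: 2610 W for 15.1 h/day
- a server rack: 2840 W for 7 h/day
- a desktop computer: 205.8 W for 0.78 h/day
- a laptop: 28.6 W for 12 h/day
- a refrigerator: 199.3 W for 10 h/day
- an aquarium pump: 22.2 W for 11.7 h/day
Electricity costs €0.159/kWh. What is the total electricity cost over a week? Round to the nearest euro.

€69

induction cooktop: 2610 W × 15.1 h × 7 d = 275,877 Wh = 275.9 kWh
server rack: 2840 W × 7 h × 7 d = 139,160 Wh = 139.2 kWh
desktop computer: 205.8 W × 0.78 h × 7 d = 1,124 Wh = 1.124 kWh
laptop: 28.6 W × 12 h × 7 d = 2,402 Wh = 2.402 kWh
refrigerator: 199.3 W × 10 h × 7 d = 13,951 Wh = 13.95 kWh
aquarium pump: 22.2 W × 11.7 h × 7 d = 1,818 Wh = 1.818 kWh
Total energy = 275.9 + 139.2 + 1.124 + 2.402 + 13.95 + 1.818 = 434.3 kWh
Cost = 434.3 kWh × €0.159 = €69.06 ≈ €69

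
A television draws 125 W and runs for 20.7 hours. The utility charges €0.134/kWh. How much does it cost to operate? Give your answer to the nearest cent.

€0.35

Energy = 125 W × 20.7 h = 2,588 Wh = 2.587 kWh
Cost = 2.587 kWh × €0.134/kWh = €0.35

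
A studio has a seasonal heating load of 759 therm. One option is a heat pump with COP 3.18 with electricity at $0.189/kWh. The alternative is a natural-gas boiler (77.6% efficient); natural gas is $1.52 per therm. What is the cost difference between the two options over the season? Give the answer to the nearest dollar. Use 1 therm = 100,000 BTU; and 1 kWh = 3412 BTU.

$165

Heat load = 759 therm × 100,000 = 75,900,000 BTU
Gas: input = 75,900,000 / 0.776 = 97,809,278 BTU = 978.1 therm → 978.1 × $1.52 = $1,486.70
Heat pump: 75,900,000 BTU / 3412 = 22,250 kWh heat; / 3.18 = 6,995 kWh in → × $0.189 = $1,322.11
Difference = |$1,486.70 − $1,322.11| = $164.59 ≈ $165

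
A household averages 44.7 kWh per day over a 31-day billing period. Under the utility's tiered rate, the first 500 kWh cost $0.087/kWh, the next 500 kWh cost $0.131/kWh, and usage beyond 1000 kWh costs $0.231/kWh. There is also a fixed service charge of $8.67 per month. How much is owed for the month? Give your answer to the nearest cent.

Usage = 44.7 kWh/day × 31 days = 1385.7 kWh
First 500 kWh × $0.087 = $43.50
Next 500 kWh × $0.131 = $65.50
Remaining 385.7 kWh × $0.231 = $89.10
Energy charge = $198.10; + service $8.67 = $206.77

$206.77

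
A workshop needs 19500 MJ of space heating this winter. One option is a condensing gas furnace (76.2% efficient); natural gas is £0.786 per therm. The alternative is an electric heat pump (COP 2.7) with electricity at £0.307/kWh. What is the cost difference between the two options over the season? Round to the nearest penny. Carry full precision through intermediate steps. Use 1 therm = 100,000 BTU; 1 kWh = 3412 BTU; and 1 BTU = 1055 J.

£425.30

Heat load = 19500 MJ = 19,500,000,000 J / 1055 = 18,483,412 BTU
Gas: input = 18,483,412 / 0.762 = 24,256,447 BTU = 242.6 therm → 242.6 × £0.786 = £190.66
Heat pump: 18,483,412 BTU / 3412 = 5,417 kWh heat; / 2.7 = 2,006 kWh in → × £0.307 = £615.95
Difference = |£190.66 − £615.95| = £425.30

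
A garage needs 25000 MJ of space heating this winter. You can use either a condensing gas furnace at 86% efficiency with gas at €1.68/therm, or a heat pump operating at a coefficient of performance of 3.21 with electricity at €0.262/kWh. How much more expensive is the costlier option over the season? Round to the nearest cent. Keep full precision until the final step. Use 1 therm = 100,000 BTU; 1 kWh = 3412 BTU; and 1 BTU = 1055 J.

€103.95

Heat load = 25000 MJ = 25,000,000,000 J / 1055 = 23,696,682 BTU
Gas: input = 23,696,682 / 0.86 = 27,554,282 BTU = 275.5 therm → 275.5 × €1.68 = €462.91
Heat pump: 23,696,682 BTU / 3412 = 6,945 kWh heat; / 3.21 = 2,164 kWh in → × €0.262 = €566.86
Difference = |€462.91 − €566.86| = €103.95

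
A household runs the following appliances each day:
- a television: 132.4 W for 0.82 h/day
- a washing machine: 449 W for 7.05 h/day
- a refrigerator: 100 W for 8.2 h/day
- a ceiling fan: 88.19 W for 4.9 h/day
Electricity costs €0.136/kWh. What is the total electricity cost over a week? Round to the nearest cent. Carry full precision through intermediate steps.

television: 132.4 W × 0.82 h × 7 d = 760 Wh = 0.76 kWh
washing machine: 449 W × 7.05 h × 7 d = 22,158 Wh = 22.16 kWh
refrigerator: 100 W × 8.2 h × 7 d = 5,740 Wh = 5.74 kWh
ceiling fan: 88.19 W × 4.9 h × 7 d = 3,025 Wh = 3.025 kWh
Total energy = 0.76 + 22.16 + 5.74 + 3.025 = 31.68 kWh
Cost = 31.68 kWh × €0.136 = €4.31

€4.31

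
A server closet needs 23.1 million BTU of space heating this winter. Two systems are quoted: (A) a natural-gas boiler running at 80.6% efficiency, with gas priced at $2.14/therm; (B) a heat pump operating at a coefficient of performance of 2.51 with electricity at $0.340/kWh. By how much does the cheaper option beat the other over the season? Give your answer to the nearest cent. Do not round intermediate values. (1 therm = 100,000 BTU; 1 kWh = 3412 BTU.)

Heat load = 23.1 × 10⁶ BTU = 23,100,000 BTU
Gas: input = 23,100,000 / 0.806 = 28,660,050 BTU = 286.6 therm → 286.6 × $2.14 = $613.33
Heat pump: 23,100,000 BTU / 3412 = 6,770 kWh heat; / 2.51 = 2,697 kWh in → × $0.340 = $917.08
Difference = |$613.33 − $917.08| = $303.76

$303.76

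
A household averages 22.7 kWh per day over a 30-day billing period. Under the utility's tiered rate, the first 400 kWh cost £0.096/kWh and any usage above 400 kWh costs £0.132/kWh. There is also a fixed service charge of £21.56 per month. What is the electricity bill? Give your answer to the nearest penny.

£97.05

Usage = 22.7 kWh/day × 30 days = 681 kWh
First 400 kWh × £0.096 = £38.40
Remaining 281 kWh × £0.132 = £37.09
Energy charge = £75.49; + service £21.56 = £97.05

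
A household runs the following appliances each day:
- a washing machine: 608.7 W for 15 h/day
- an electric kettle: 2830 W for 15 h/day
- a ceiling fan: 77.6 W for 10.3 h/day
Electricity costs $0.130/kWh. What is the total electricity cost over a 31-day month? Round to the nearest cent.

$211.09

washing machine: 608.7 W × 15 h × 31 d = 283,046 Wh = 283 kWh
electric kettle: 2830 W × 15 h × 31 d = 1,315,950 Wh = 1,316 kWh
ceiling fan: 77.6 W × 10.3 h × 31 d = 24,778 Wh = 24.78 kWh
Total energy = 283 + 1,316 + 24.78 = 1,624 kWh
Cost = 1,624 kWh × $0.130 = $211.09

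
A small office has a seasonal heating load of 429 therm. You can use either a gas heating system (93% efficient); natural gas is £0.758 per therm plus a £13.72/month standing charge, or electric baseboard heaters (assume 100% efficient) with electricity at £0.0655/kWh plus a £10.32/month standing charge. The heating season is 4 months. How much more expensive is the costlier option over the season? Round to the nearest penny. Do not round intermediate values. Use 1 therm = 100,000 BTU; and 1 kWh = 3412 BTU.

£460.29

Heat load = 429 therm × 100,000 = 42,900,000 BTU
Gas: input = 42,900,000 / 0.93 = 46,129,032 BTU = 461.3 therm → 461.3 × £0.758 = £349.66; + 4 × £13.72 standing = £404.54
Electric: 42,900,000 BTU / 3412 = 12,570 kWh → × £0.0655 = £823.55; + 4 × £10.32 standing = £864.83
Difference = |£404.54 − £864.83| = £460.29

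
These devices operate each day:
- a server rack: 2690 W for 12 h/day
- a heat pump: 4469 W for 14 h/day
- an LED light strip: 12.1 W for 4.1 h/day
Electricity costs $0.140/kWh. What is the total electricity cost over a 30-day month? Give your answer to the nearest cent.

server rack: 2690 W × 12 h × 30 d = 968,400 Wh = 968.4 kWh
heat pump: 4469 W × 14 h × 30 d = 1,876,980 Wh = 1,877 kWh
LED light strip: 12.1 W × 4.1 h × 30 d = 1,488 Wh = 1.488 kWh
Total energy = 968.4 + 1,877 + 1.488 = 2,847 kWh
Cost = 2,847 kWh × $0.140 = $398.56

$398.56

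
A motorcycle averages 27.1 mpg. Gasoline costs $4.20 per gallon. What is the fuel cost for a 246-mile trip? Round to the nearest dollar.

Fuel = 246 mi / 27.1 mpg = 9.077 gal
Cost = 9.077 gal × $4.20/gal = $38.13 ≈ $38

$38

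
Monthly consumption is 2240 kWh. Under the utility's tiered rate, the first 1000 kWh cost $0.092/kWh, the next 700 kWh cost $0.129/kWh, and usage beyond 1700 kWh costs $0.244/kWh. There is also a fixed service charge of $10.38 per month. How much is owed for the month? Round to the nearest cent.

First 1000 kWh × $0.092 = $92.00
Next 700 kWh × $0.129 = $90.30
Remaining 540 kWh × $0.244 = $131.76
Energy charge = $314.06; + service $10.38 = $324.44

$324.44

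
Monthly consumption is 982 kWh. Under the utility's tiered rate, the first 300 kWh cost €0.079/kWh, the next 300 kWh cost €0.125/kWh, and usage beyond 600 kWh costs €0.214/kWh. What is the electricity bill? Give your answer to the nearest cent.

First 300 kWh × €0.079 = €23.70
Next 300 kWh × €0.125 = €37.50
Remaining 382 kWh × €0.214 = €81.75
Total = €142.95

€142.95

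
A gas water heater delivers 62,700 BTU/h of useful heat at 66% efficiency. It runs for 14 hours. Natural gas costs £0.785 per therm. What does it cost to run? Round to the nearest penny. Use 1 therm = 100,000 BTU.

£10.44

Heat delivered = 62,700 BTU/h × 14 h = 877,800 BTU
Gas input = 877,800 / 0.66 = 1,330,000 BTU
= 1,330,000 / 100,000 = 13.3 therm
Cost = 13.3 × £0.785/therm = £10.44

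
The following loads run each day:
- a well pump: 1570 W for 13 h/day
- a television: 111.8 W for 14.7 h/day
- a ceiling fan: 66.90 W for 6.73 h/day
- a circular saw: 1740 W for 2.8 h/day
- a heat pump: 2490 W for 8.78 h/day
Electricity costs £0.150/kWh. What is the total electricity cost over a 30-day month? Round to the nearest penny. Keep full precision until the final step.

£221.57

well pump: 1570 W × 13 h × 30 d = 612,300 Wh = 612.3 kWh
television: 111.8 W × 14.7 h × 30 d = 49,304 Wh = 49.3 kWh
ceiling fan: 66.90 W × 6.73 h × 30 d = 13,507 Wh = 13.51 kWh
circular saw: 1740 W × 2.8 h × 30 d = 146,160 Wh = 146.2 kWh
heat pump: 2490 W × 8.78 h × 30 d = 655,866 Wh = 655.9 kWh
Total energy = 612.3 + 49.3 + 13.51 + 146.2 + 655.9 = 1,477 kWh
Cost = 1,477 kWh × £0.150 = £221.57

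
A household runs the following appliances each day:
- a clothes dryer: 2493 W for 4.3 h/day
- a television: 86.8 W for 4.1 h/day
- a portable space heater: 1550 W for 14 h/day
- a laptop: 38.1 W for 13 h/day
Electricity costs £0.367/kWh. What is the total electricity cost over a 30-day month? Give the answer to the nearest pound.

£366

clothes dryer: 2493 W × 4.3 h × 30 d = 321,597 Wh = 321.6 kWh
television: 86.8 W × 4.1 h × 30 d = 10,676 Wh = 10.68 kWh
portable space heater: 1550 W × 14 h × 30 d = 651,000 Wh = 651 kWh
laptop: 38.1 W × 13 h × 30 d = 14,859 Wh = 14.86 kWh
Total energy = 321.6 + 10.68 + 651 + 14.86 = 998.1 kWh
Cost = 998.1 kWh × £0.367 = £366.31 ≈ £366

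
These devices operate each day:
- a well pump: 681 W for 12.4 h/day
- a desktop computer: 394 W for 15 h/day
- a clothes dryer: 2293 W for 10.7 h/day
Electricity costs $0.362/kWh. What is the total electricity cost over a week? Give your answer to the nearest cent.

$98.55

well pump: 681 W × 12.4 h × 7 d = 59,111 Wh = 59.11 kWh
desktop computer: 394 W × 15 h × 7 d = 41,370 Wh = 41.37 kWh
clothes dryer: 2293 W × 10.7 h × 7 d = 171,746 Wh = 171.7 kWh
Total energy = 59.11 + 41.37 + 171.7 = 272.2 kWh
Cost = 272.2 kWh × $0.362 = $98.55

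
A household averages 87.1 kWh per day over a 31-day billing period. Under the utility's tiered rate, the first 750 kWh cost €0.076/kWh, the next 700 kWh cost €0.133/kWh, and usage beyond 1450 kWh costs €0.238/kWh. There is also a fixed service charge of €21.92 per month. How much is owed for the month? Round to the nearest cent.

€469.54

Usage = 87.1 kWh/day × 31 days = 2700.1 kWh
First 750 kWh × €0.076 = €57.00
Next 700 kWh × €0.133 = €93.10
Remaining 1250.1 kWh × €0.238 = €297.52
Energy charge = €447.62; + service €21.92 = €469.54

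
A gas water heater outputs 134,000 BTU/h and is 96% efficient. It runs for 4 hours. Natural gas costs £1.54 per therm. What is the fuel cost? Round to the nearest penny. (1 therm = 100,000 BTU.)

Heat delivered = 134,000 BTU/h × 4 h = 536,000 BTU
Gas input = 536,000 / 0.960 = 558,333 BTU
= 558,333 / 100,000 = 5.583 therm
Cost = 5.583 × £1.54/therm = £8.60

£8.60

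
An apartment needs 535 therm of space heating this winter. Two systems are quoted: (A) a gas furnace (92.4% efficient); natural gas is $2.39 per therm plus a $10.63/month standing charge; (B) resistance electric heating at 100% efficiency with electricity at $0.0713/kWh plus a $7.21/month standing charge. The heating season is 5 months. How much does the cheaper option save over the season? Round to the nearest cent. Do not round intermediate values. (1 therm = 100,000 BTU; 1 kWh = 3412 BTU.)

$282.94

Heat load = 535 therm × 100,000 = 53,500,000 BTU
Gas: input = 53,500,000 / 0.924 = 57,900,433 BTU = 579 therm → 579 × $2.39 = $1,383.82; + 5 × $10.63 standing = $1,436.97
Electric: 53,500,000 BTU / 3412 = 15,680 kWh → × $0.0713 = $1,117.98; + 5 × $7.21 standing = $1,154.03
Difference = |$1,436.97 − $1,154.03| = $282.94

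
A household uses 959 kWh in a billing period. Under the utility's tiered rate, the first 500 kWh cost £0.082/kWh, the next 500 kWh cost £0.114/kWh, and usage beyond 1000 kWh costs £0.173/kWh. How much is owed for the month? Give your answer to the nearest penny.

£93.33

First 500 kWh × £0.082 = £41.00
Next 459 kWh × £0.114 = £52.33
Remaining tier: 0 kWh (not reached)
Total = £93.33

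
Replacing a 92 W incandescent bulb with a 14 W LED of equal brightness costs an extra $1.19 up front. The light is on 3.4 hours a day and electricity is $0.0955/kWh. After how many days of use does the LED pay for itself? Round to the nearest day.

47 days

Power saved = 92 − 14 = 78 W
Daily energy saved = 78 W × 3.4 h = 265.2 Wh = 0.2652 kWh
Daily savings = 0.2652 × $0.0955 = $0.0253
Payback = $1.19 / $0.0253 per day = 46.99 days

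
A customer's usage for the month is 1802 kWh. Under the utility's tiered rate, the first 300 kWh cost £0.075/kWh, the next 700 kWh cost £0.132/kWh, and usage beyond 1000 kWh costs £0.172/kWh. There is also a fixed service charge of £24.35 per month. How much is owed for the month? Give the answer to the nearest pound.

£277

First 300 kWh × £0.075 = £22.50
Next 700 kWh × £0.132 = £92.40
Remaining 802 kWh × £0.172 = £137.94
Energy charge = £252.84; + service £24.35 = £277.19 ≈ £277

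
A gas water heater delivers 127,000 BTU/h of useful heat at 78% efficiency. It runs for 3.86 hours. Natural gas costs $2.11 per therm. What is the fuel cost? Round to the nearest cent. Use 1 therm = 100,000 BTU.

Heat delivered = 127,000 BTU/h × 3.86 h = 490,220 BTU
Gas input = 490,220 / 0.78 = 628,487 BTU
= 628,487 / 100,000 = 6.285 therm
Cost = 6.285 × $2.11/therm = $13.26

$13.26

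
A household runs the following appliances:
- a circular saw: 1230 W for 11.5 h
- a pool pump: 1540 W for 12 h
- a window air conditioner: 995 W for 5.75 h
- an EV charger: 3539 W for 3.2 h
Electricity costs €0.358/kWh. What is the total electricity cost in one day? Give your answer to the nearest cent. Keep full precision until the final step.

circular saw: 1230 W × 11.5 h = 14,145 Wh = 14.14 kWh
pool pump: 1540 W × 12 h = 18,480 Wh = 18.48 kWh
window air conditioner: 995 W × 5.75 h = 5,721 Wh = 5.721 kWh
EV charger: 3539 W × 3.2 h = 11,325 Wh = 11.32 kWh
Total energy = 14.14 + 18.48 + 5.721 + 11.32 = 49.67 kWh
Cost = 49.67 kWh × €0.358 = €17.78

€17.78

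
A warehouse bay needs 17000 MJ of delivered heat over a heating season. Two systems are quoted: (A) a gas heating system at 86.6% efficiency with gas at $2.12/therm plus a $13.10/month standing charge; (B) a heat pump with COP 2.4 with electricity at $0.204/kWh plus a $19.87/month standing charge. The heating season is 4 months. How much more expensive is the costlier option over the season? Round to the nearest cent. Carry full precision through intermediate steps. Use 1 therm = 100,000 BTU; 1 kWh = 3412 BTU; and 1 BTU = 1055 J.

$34.04

Heat load = 17000 MJ = 17,000,000,000 J / 1055 = 16,113,744 BTU
Gas: input = 16,113,744 / 0.866 = 18,607,095 BTU = 186.1 therm → 186.1 × $2.12 = $394.47; + 4 × $13.10 standing = $446.87
Heat pump: 16,113,744 BTU / 3412 = 4,723 kWh heat; / 2.4 = 1,968 kWh in → × $0.204 = $401.43; + 4 × $19.87 standing = $480.91
Difference = |$446.87 − $480.91| = $34.04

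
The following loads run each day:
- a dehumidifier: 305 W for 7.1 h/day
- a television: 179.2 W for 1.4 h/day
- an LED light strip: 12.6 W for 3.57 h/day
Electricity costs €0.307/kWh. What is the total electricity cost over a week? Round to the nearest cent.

€5.29

dehumidifier: 305 W × 7.1 h × 7 d = 15,158 Wh = 15.16 kWh
television: 179.2 W × 1.4 h × 7 d = 1,756 Wh = 1.756 kWh
LED light strip: 12.6 W × 3.57 h × 7 d = 315 Wh = 0.3149 kWh
Total energy = 15.16 + 1.756 + 0.3149 = 17.23 kWh
Cost = 17.23 kWh × €0.307 = €5.29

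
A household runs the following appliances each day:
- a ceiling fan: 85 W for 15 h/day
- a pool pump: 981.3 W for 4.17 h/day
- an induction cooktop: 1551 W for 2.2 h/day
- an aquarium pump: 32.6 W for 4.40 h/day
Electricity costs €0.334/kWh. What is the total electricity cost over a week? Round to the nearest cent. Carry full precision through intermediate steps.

ceiling fan: 85 W × 15 h × 7 d = 8,925 Wh = 8.925 kWh
pool pump: 981.3 W × 4.17 h × 7 d = 28,644 Wh = 28.64 kWh
induction cooktop: 1551 W × 2.2 h × 7 d = 23,885 Wh = 23.89 kWh
aquarium pump: 32.6 W × 4.40 h × 7 d = 1,004 Wh = 1.004 kWh
Total energy = 8.925 + 28.64 + 23.89 + 1.004 = 62.46 kWh
Cost = 62.46 kWh × €0.334 = €20.86

€20.86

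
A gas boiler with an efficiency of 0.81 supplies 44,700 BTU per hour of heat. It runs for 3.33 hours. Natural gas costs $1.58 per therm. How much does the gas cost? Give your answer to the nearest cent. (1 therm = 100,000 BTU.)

Heat delivered = 44,700 BTU/h × 3.33 h = 148,851 BTU
Gas input = 148,851 / 0.81 = 183,767 BTU
= 183,767 / 100,000 = 1.838 therm
Cost = 1.838 × $1.58/therm = $2.90

$2.90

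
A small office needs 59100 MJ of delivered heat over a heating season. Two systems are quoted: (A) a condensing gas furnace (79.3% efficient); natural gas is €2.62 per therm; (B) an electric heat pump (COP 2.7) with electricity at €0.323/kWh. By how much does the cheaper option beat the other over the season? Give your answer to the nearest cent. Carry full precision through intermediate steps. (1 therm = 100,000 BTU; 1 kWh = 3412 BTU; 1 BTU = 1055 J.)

€113.29

Heat load = 59100 MJ = 59,100,000,000 J / 1055 = 56,018,957 BTU
Gas: input = 56,018,957 / 0.793 = 70,641,813 BTU = 706.4 therm → 706.4 × €2.62 = €1,850.82
Heat pump: 56,018,957 BTU / 3412 = 16,420 kWh heat; / 2.7 = 6,081 kWh in → × €0.323 = €1,964.11
Difference = |€1,850.82 − €1,964.11| = €113.29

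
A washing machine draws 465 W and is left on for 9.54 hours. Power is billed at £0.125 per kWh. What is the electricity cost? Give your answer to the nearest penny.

Energy = 465 W × 9.54 h = 4,436 Wh = 4.436 kWh
Cost = 4.436 kWh × £0.125/kWh = £0.55

£0.55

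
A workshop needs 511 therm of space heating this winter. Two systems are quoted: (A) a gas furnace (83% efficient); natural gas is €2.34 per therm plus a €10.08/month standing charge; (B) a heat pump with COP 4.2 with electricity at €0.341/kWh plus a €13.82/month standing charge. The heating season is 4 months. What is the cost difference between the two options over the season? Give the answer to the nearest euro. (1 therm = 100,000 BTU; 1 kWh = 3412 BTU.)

€210

Heat load = 511 therm × 100,000 = 51,100,000 BTU
Gas: input = 51,100,000 / 0.83 = 61,566,265 BTU = 615.7 therm → 615.7 × €2.34 = €1,440.65; + 4 × €10.08 standing = €1,480.97
Heat pump: 51,100,000 BTU / 3412 = 14,980 kWh heat; / 4.2 = 3,566 kWh in → × €0.341 = €1,215.95; + 4 × €13.82 standing = €1,271.23
Difference = |€1,480.97 − €1,271.23| = €209.74 ≈ €210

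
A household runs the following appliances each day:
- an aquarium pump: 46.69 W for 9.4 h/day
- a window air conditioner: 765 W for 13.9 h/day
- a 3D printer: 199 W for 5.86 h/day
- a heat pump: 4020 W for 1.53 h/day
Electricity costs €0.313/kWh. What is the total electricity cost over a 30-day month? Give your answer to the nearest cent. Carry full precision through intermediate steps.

€172.67

aquarium pump: 46.69 W × 9.4 h × 30 d = 13,167 Wh = 13.17 kWh
window air conditioner: 765 W × 13.9 h × 30 d = 319,005 Wh = 319 kWh
3D printer: 199 W × 5.86 h × 30 d = 34,984 Wh = 34.98 kWh
heat pump: 4020 W × 1.53 h × 30 d = 184,518 Wh = 184.5 kWh
Total energy = 13.17 + 319 + 34.98 + 184.5 = 551.7 kWh
Cost = 551.7 kWh × €0.313 = €172.67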